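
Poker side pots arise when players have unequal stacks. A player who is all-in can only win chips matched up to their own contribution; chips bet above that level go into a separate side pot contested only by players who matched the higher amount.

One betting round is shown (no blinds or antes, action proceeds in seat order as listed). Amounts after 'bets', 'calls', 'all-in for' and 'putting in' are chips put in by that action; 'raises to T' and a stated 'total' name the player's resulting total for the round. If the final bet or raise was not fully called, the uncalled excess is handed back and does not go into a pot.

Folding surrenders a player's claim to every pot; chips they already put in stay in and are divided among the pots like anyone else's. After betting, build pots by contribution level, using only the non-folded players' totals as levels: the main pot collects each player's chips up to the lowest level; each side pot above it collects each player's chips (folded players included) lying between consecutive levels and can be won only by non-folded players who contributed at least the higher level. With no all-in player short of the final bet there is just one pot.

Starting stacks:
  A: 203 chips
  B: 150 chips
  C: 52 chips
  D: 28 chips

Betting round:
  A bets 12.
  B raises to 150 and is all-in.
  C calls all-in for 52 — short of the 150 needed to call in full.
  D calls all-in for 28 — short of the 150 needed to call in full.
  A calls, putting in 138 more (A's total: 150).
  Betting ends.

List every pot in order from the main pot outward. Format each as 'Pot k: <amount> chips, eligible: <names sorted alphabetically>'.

Contributions: A=150, B=150, C=52, D=28
Pot levels (distinct totals of non-folded players): 28, 52, 150
Layer 1-28: 28 each from A, B, C, D = 28*4 = 112 chips; eligible A, B, C, D
Layer 29-52: 24 each from A, B, C = 24*3 = 72 chips; eligible A, B, C
Layer 53-150: 98 each from A, B = 98*2 = 196 chips; eligible A, B

Pot 1: 112 chips, eligible: A, B, C, D
Pot 2: 72 chips, eligible: A, B, C
Pot 3: 196 chips, eligible: A, B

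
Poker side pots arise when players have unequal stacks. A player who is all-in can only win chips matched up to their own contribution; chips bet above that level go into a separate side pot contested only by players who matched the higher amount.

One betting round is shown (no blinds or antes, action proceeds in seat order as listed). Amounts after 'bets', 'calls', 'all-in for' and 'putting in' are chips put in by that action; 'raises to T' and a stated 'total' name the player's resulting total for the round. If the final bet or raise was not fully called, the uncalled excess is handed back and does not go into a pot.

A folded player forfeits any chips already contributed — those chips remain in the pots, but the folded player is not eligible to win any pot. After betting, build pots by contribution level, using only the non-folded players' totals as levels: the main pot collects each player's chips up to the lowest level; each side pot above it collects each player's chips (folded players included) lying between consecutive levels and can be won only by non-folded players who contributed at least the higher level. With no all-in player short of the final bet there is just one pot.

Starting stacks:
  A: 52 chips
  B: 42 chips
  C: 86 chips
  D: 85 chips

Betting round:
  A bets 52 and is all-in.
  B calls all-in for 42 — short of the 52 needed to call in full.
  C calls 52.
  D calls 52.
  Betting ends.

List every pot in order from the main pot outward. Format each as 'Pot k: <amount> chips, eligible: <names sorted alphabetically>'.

Pot 1: 168 chips, eligible: A, B, C, D
Pot 2: 30 chips, eligible: A, C, D

Derivation:
Contributions: A=52, B=42, C=52, D=52
Pot levels (distinct totals of non-folded players): 42, 52
Layer 1-42: 42 each from A, B, C, D = 42*4 = 168 chips; eligible A, B, C, D
Layer 43-52: 10 each from A, C, D = 10*3 = 30 chips; eligible A, C, D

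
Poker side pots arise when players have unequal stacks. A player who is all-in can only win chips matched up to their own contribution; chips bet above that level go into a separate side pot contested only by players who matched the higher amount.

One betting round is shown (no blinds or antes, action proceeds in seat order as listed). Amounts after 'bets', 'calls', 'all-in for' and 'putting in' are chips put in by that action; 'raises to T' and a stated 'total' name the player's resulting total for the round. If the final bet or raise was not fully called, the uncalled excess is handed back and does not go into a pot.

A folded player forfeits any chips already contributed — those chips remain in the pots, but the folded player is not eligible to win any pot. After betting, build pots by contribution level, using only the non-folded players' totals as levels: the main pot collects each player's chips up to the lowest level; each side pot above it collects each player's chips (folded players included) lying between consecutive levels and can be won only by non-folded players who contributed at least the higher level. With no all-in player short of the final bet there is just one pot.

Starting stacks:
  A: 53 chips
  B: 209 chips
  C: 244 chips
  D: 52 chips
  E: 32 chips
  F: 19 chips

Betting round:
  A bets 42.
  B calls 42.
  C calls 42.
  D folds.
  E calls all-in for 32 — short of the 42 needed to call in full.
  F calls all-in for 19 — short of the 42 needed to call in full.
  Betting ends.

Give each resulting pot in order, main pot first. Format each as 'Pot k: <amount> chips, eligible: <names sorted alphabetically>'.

Contributions: A=42, B=42, C=42, E=32, F=19
Folded: D
Pot levels (distinct totals of non-folded players): 19, 32, 42
Layer 1-19: 19 each from A, B, C, E, F = 19*5 = 95 chips; eligible A, B, C, E, F
Layer 20-32: 13 each from A, B, C, E = 13*4 = 52 chips; eligible A, B, C, E
Layer 33-42: 10 each from A, B, C = 10*3 = 30 chips; eligible A, B, C

Pot 1: 95 chips, eligible: A, B, C, E, F
Pot 2: 52 chips, eligible: A, B, C, E
Pot 3: 30 chips, eligible: A, B, C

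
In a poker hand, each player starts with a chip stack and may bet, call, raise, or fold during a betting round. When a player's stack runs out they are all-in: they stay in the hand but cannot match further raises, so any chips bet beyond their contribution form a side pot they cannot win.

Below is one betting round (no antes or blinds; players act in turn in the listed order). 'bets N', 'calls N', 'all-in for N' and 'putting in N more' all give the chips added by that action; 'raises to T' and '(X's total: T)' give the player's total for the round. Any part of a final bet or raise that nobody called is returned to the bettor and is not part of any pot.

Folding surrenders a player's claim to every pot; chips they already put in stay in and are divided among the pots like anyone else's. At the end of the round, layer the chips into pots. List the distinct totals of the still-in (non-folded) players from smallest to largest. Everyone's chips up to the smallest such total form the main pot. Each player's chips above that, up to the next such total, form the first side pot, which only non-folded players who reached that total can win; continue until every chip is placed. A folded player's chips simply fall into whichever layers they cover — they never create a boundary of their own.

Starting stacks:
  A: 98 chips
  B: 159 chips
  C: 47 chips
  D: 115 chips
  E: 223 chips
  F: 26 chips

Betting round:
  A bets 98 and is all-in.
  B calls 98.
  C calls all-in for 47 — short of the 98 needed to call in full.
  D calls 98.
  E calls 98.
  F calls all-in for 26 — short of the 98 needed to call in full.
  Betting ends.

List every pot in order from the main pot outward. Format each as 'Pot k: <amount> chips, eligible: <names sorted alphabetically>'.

Pot 1: 156 chips, eligible: A, B, C, D, E, F
Pot 2: 105 chips, eligible: A, B, C, D, E
Pot 3: 204 chips, eligible: A, B, D, E

Derivation:
Contributions: A=98, B=98, C=47, D=98, E=98, F=26
Pot levels (distinct totals of non-folded players): 26, 47, 98
Layer 1-26: 26 each from A, B, C, D, E, F = 26*6 = 156 chips; eligible A, B, C, D, E, F
Layer 27-47: 21 each from A, B, C, D, E = 21*5 = 105 chips; eligible A, B, C, D, E
Layer 48-98: 51 each from A, B, D, E = 51*4 = 204 chips; eligible A, B, D, E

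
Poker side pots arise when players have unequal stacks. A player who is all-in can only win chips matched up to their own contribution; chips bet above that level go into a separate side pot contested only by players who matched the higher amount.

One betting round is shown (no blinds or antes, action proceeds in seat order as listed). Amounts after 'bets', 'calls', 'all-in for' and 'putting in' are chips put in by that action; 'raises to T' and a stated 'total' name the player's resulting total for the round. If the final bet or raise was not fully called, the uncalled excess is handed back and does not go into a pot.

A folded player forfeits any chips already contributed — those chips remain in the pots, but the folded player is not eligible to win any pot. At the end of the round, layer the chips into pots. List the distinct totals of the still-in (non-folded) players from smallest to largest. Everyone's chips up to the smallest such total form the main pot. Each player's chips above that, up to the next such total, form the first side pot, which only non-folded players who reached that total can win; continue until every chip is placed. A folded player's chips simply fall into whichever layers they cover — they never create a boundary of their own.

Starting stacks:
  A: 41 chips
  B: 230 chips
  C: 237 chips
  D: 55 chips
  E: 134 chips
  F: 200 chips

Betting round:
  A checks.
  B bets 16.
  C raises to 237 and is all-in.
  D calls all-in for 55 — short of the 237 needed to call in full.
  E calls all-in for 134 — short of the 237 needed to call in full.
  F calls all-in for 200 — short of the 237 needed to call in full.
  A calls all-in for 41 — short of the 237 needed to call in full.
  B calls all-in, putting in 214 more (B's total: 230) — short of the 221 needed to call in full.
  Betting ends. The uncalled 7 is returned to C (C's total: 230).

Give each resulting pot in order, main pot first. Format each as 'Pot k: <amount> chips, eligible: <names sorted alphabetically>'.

Contributions (after 7 returned to C): A=41, B=230, C=230, D=55, E=134, F=200
Pot levels (distinct totals of non-folded players): 41, 55, 134, 200, 230
Layer 1-41: 41 each from A, B, C, D, E, F = 41*6 = 246 chips; eligible A, B, C, D, E, F
Layer 42-55: 14 each from B, C, D, E, F = 14*5 = 70 chips; eligible B, C, D, E, F
Layer 56-134: 79 each from B, C, E, F = 79*4 = 316 chips; eligible B, C, E, F
Layer 135-200: 66 each from B, C, F = 66*3 = 198 chips; eligible B, C, F
Layer 201-230: 30 each from B, C = 30*2 = 60 chips; eligible B, C

Pot 1: 246 chips, eligible: A, B, C, D, E, F
Pot 2: 70 chips, eligible: B, C, D, E, F
Pot 3: 316 chips, eligible: B, C, E, F
Pot 4: 198 chips, eligible: B, C, F
Pot 5: 60 chips, eligible: B, C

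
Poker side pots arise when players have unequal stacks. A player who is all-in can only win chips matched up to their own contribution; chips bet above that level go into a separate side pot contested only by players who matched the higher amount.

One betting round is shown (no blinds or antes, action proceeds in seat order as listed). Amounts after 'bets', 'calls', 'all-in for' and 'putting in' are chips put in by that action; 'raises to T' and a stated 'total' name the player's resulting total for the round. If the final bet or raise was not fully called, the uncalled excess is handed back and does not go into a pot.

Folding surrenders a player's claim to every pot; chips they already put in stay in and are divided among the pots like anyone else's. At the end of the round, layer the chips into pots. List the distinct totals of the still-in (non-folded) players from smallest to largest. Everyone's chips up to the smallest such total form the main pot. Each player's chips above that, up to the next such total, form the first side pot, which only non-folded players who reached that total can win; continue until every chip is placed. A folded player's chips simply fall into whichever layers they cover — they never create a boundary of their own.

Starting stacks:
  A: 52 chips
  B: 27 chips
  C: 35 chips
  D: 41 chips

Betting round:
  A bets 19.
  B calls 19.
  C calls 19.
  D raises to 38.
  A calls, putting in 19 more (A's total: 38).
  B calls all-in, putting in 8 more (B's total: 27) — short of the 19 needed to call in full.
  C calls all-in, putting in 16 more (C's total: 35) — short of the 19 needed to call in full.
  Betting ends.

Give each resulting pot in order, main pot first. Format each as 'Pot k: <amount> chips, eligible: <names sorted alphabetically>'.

Pot 1: 108 chips, eligible: A, B, C, D
Pot 2: 24 chips, eligible: A, C, D
Pot 3: 6 chips, eligible: A, D

Derivation:
Contributions: A=38, B=27, C=35, D=38
Pot levels (distinct totals of non-folded players): 27, 35, 38
Layer 1-27: 27 each from A, B, C, D = 27*4 = 108 chips; eligible A, B, C, D
Layer 28-35: 8 each from A, C, D = 8*3 = 24 chips; eligible A, C, D
Layer 36-38: 3 each from A, D = 3*2 = 6 chips; eligible A, D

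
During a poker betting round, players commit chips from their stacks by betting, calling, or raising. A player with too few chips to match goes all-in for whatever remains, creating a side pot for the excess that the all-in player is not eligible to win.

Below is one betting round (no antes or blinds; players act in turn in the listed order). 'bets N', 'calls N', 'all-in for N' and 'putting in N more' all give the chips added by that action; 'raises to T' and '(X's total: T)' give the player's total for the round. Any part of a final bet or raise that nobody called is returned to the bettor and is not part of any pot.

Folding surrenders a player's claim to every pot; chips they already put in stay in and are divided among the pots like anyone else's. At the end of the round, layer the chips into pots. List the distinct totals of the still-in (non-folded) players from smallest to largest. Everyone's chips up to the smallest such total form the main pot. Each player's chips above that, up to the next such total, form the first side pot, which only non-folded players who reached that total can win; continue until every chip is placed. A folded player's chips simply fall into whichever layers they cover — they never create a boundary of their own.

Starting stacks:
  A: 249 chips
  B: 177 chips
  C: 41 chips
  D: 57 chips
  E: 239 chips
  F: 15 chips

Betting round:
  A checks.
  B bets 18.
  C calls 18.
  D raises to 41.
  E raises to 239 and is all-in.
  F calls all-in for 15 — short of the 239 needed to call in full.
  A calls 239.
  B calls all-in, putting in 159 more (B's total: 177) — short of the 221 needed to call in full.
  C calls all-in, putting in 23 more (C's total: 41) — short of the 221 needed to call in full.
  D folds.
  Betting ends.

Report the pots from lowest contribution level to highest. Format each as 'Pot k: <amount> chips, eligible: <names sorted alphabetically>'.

Contributions: A=239, B=177, C=41, D=41, E=239, F=15
Folded: D
Pot levels (distinct totals of non-folded players): 15, 41, 177, 239
Layer 1-15: 15 each from A, B, C, D, E, F = 15*6 = 90 chips; eligible A, B, C, E, F
Layer 16-41: 26 each from A, B, C, D, E = 26*5 = 130 chips; eligible A, B, C, E
Layer 42-177: 136 each from A, B, E = 136*3 = 408 chips; eligible A, B, E
Layer 178-239: 62 each from A, E = 62*2 = 124 chips; eligible A, E

Pot 1: 90 chips, eligible: A, B, C, E, F
Pot 2: 130 chips, eligible: A, B, C, E
Pot 3: 408 chips, eligible: A, B, E
Pot 4: 124 chips, eligible: A, E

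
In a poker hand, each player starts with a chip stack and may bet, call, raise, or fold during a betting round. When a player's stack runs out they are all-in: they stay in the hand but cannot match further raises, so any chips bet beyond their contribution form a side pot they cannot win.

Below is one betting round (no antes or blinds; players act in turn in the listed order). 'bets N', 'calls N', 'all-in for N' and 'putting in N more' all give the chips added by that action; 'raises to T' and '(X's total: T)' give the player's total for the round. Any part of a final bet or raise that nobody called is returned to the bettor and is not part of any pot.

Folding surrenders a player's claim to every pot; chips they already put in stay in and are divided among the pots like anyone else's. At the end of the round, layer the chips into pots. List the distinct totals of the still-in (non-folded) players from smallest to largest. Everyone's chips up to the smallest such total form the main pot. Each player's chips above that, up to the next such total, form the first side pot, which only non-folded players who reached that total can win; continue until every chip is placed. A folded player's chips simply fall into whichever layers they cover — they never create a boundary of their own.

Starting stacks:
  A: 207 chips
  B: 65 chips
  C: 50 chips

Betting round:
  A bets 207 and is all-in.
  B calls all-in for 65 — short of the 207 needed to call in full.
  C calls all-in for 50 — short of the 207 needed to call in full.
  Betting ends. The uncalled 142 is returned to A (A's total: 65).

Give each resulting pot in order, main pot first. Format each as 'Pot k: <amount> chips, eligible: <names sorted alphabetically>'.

Contributions (after 142 returned to A): A=65, B=65, C=50
Pot levels (distinct totals of non-folded players): 50, 65
Layer 1-50: 50 each from A, B, C = 50*3 = 150 chips; eligible A, B, C
Layer 51-65: 15 each from A, B = 15*2 = 30 chips; eligible A, B

Pot 1: 150 chips, eligible: A, B, C
Pot 2: 30 chips, eligible: A, B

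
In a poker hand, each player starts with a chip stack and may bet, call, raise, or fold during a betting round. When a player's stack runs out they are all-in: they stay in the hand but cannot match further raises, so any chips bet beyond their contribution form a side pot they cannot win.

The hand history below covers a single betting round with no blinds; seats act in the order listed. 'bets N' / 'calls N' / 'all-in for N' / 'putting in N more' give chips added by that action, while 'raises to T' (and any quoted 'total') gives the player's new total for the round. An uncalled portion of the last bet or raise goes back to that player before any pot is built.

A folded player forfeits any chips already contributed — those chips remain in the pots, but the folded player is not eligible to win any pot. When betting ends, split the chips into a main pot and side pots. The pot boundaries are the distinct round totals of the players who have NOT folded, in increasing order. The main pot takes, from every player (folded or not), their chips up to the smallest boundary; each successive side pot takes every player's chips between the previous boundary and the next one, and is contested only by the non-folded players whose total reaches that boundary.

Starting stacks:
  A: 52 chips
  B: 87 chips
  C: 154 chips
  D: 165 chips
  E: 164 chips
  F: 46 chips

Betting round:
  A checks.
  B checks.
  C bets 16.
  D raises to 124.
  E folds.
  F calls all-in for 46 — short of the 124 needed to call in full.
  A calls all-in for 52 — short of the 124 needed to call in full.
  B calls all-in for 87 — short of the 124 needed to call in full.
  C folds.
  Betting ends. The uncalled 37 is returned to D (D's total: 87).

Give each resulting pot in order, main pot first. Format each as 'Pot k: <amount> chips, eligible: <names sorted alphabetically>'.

Pot 1: 200 chips, eligible: A, B, D, F
Pot 2: 18 chips, eligible: A, B, D
Pot 3: 70 chips, eligible: B, D

Derivation:
Contributions (after 37 returned to D): A=52, B=87, C=16, D=87, F=46
Folded: C, E
Pot levels (distinct totals of non-folded players): 46, 52, 87
Layer 1-46: A 46 + B 46 + C 16 + D 46 + F 46 = 200 chips; eligible A, B, D, F
Layer 47-52: 6 each from A, B, D = 6*3 = 18 chips; eligible A, B, D
Layer 53-87: 35 each from B, D = 35*2 = 70 chips; eligible B, D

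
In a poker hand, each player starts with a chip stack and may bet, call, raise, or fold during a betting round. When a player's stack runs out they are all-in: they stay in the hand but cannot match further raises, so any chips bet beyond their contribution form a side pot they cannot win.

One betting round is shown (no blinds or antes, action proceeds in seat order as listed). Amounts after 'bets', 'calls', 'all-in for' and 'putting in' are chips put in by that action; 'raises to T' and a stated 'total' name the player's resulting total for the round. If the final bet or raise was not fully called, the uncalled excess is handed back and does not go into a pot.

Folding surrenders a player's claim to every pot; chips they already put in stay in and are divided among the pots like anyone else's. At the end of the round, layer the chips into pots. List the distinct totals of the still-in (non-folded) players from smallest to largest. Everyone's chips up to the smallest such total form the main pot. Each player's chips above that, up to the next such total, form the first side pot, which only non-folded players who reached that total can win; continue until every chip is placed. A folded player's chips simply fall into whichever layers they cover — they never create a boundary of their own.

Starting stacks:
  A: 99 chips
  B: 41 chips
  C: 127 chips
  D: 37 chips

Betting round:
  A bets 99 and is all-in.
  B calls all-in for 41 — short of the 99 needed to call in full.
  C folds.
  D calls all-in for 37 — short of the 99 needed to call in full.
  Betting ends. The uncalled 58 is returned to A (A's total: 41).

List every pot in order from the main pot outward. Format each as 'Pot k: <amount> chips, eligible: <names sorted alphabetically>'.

Contributions (after 58 returned to A): A=41, B=41, D=37
Folded: C
Pot levels (distinct totals of non-folded players): 37, 41
Layer 1-37: 37 each from A, B, D = 37*3 = 111 chips; eligible A, B, D
Layer 38-41: 4 each from A, B = 4*2 = 8 chips; eligible A, B

Pot 1: 111 chips, eligible: A, B, D
Pot 2: 8 chips, eligible: A, B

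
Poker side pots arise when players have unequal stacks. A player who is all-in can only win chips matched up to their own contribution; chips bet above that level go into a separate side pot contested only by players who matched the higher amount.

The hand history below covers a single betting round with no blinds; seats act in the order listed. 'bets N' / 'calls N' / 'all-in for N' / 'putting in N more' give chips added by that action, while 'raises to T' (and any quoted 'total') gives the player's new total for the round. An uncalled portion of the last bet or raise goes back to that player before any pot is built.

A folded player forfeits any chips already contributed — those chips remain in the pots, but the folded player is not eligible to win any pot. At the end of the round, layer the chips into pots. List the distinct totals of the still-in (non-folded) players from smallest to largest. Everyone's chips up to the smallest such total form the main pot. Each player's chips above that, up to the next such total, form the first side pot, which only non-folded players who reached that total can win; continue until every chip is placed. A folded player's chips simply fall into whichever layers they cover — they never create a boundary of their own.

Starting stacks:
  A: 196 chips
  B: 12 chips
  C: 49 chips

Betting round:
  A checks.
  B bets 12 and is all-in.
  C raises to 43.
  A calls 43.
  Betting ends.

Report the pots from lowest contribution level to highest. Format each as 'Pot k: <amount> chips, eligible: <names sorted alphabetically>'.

Pot 1: 36 chips, eligible: A, B, C
Pot 2: 62 chips, eligible: A, C

Derivation:
Contributions: A=43, B=12, C=43
Pot levels (distinct totals of non-folded players): 12, 43
Layer 1-12: 12 each from A, B, C = 12*3 = 36 chips; eligible A, B, C
Layer 13-43: 31 each from A, C = 31*2 = 62 chips; eligible A, C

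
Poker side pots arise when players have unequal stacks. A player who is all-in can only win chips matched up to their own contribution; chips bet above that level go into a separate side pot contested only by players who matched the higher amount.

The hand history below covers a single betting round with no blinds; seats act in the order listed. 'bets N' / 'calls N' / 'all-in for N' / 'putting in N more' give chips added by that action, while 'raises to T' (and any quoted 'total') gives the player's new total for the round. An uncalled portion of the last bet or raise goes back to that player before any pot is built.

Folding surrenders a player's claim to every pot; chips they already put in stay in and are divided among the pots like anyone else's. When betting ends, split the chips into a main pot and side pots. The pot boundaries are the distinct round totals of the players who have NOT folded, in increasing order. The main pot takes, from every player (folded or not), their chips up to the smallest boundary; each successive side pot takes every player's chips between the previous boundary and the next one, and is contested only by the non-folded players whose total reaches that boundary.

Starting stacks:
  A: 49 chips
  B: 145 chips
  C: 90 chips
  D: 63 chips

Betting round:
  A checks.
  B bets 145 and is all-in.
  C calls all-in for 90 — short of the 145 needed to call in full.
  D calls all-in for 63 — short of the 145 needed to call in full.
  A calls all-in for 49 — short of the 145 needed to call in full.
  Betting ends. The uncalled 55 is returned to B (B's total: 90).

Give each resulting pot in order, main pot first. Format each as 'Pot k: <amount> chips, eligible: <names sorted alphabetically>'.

Contributions (after 55 returned to B): A=49, B=90, C=90, D=63
Pot levels (distinct totals of non-folded players): 49, 63, 90
Layer 1-49: 49 each from A, B, C, D = 49*4 = 196 chips; eligible A, B, C, D
Layer 50-63: 14 each from B, C, D = 14*3 = 42 chips; eligible B, C, D
Layer 64-90: 27 each from B, C = 27*2 = 54 chips; eligible B, C

Pot 1: 196 chips, eligible: A, B, C, D
Pot 2: 42 chips, eligible: B, C, D
Pot 3: 54 chips, eligible: B, C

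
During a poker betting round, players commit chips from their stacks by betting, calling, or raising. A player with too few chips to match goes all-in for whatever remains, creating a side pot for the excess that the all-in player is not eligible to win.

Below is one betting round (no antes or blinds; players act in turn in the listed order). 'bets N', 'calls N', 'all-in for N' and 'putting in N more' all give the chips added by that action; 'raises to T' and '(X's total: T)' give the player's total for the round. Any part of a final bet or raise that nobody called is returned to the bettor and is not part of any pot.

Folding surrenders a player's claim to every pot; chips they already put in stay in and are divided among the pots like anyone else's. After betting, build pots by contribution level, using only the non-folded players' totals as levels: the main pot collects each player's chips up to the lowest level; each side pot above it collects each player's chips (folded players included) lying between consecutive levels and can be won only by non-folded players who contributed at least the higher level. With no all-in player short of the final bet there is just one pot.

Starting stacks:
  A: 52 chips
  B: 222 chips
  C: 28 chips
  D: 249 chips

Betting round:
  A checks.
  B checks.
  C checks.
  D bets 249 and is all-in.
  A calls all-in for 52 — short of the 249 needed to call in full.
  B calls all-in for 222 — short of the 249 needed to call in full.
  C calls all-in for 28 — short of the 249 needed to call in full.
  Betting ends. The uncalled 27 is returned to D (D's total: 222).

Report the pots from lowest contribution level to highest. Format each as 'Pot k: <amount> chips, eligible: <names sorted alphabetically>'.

Contributions (after 27 returned to D): A=52, B=222, C=28, D=222
Pot levels (distinct totals of non-folded players): 28, 52, 222
Layer 1-28: 28 each from A, B, C, D = 28*4 = 112 chips; eligible A, B, C, D
Layer 29-52: 24 each from A, B, D = 24*3 = 72 chips; eligible A, B, D
Layer 53-222: 170 each from B, D = 170*2 = 340 chips; eligible B, D

Pot 1: 112 chips, eligible: A, B, C, D
Pot 2: 72 chips, eligible: A, B, D
Pot 3: 340 chips, eligible: B, D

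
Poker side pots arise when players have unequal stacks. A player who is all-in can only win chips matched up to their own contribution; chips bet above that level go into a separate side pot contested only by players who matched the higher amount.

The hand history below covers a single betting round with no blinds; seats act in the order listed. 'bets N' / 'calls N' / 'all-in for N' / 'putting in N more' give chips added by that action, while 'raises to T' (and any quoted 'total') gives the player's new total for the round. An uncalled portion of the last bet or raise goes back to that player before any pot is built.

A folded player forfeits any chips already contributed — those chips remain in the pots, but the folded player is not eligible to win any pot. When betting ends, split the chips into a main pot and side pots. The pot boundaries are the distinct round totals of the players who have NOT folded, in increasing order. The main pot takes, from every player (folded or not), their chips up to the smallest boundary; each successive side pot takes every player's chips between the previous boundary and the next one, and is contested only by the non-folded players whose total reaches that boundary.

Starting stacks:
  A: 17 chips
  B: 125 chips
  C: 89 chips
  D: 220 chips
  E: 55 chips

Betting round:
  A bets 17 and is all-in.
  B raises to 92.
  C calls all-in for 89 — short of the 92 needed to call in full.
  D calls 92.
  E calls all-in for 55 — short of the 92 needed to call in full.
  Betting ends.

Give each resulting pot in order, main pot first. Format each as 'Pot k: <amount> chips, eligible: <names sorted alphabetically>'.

Pot 1: 85 chips, eligible: A, B, C, D, E
Pot 2: 152 chips, eligible: B, C, D, E
Pot 3: 102 chips, eligible: B, C, D
Pot 4: 6 chips, eligible: B, D

Derivation:
Contributions: A=17, B=92, C=89, D=92, E=55
Pot levels (distinct totals of non-folded players): 17, 55, 89, 92
Layer 1-17: 17 each from A, B, C, D, E = 17*5 = 85 chips; eligible A, B, C, D, E
Layer 18-55: 38 each from B, C, D, E = 38*4 = 152 chips; eligible B, C, D, E
Layer 56-89: 34 each from B, C, D = 34*3 = 102 chips; eligible B, C, D
Layer 90-92: 3 each from B, D = 3*2 = 6 chips; eligible B, D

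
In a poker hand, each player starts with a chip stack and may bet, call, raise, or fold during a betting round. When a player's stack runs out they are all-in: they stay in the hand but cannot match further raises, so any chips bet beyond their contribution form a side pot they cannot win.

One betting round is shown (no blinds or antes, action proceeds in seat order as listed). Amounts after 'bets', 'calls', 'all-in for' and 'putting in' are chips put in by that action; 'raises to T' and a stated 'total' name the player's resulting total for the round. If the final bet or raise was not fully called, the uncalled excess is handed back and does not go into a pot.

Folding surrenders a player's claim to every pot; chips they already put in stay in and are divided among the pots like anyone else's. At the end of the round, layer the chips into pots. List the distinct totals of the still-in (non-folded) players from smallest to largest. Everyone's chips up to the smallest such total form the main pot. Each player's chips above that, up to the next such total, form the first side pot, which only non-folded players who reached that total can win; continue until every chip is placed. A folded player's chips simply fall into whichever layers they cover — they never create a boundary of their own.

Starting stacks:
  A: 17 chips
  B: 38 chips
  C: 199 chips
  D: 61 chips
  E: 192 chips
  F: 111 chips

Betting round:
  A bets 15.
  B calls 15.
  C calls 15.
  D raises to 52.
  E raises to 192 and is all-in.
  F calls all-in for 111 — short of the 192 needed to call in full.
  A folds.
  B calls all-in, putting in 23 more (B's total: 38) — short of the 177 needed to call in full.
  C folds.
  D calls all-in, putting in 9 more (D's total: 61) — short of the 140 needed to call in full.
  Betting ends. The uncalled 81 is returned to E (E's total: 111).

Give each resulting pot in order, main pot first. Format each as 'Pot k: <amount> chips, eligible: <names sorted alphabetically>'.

Contributions (after 81 returned to E): A=15, B=38, C=15, D=61, E=111, F=111
Folded: A, C
Pot levels (distinct totals of non-folded players): 38, 61, 111
Layer 1-38: A 15 + B 38 + C 15 + D 38 + E 38 + F 38 = 182 chips; eligible B, D, E, F
Layer 39-61: 23 each from D, E, F = 23*3 = 69 chips; eligible D, E, F
Layer 62-111: 50 each from E, F = 50*2 = 100 chips; eligible E, F

Pot 1: 182 chips, eligible: B, D, E, F
Pot 2: 69 chips, eligible: D, E, F
Pot 3: 100 chips, eligible: E, F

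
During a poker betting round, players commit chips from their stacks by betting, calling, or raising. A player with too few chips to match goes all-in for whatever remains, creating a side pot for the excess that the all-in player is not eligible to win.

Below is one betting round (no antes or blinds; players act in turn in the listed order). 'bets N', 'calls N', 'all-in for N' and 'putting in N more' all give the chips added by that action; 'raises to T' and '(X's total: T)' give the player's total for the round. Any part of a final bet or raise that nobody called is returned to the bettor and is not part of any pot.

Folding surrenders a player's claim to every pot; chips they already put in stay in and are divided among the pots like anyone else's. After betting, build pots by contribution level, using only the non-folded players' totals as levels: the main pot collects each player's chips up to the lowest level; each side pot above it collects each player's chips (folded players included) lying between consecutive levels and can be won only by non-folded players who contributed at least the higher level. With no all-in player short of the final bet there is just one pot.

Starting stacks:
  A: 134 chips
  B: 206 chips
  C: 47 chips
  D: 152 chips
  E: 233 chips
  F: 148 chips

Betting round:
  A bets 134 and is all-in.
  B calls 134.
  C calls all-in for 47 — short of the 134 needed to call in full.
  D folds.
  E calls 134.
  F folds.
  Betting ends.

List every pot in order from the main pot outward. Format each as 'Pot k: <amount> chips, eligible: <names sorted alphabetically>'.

Contributions: A=134, B=134, C=47, E=134
Folded: D, F
Pot levels (distinct totals of non-folded players): 47, 134
Layer 1-47: 47 each from A, B, C, E = 47*4 = 188 chips; eligible A, B, C, E
Layer 48-134: 87 each from A, B, E = 87*3 = 261 chips; eligible A, B, E

Pot 1: 188 chips, eligible: A, B, C, E
Pot 2: 261 chips, eligible: A, B, E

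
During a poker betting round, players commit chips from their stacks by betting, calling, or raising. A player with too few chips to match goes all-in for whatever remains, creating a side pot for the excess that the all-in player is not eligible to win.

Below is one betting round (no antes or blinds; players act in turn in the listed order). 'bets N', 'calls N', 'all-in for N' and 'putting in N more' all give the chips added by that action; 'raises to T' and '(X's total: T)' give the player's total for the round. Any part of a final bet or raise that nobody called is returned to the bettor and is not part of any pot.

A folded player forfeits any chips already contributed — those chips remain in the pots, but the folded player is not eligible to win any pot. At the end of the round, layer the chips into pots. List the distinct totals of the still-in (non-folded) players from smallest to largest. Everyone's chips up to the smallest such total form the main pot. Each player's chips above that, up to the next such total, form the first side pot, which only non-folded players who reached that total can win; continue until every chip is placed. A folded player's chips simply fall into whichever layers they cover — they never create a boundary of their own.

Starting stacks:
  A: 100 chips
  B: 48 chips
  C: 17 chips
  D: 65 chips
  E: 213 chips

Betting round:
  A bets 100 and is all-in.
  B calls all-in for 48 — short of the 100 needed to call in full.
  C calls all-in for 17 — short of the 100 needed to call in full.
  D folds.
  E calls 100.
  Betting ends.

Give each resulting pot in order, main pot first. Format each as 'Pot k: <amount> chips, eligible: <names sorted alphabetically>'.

Contributions: A=100, B=48, C=17, E=100
Folded: D
Pot levels (distinct totals of non-folded players): 17, 48, 100
Layer 1-17: 17 each from A, B, C, E = 17*4 = 68 chips; eligible A, B, C, E
Layer 18-48: 31 each from A, B, E = 31*3 = 93 chips; eligible A, B, E
Layer 49-100: 52 each from A, E = 52*2 = 104 chips; eligible A, E

Pot 1: 68 chips, eligible: A, B, C, E
Pot 2: 93 chips, eligible: A, B, E
Pot 3: 104 chips, eligible: A, E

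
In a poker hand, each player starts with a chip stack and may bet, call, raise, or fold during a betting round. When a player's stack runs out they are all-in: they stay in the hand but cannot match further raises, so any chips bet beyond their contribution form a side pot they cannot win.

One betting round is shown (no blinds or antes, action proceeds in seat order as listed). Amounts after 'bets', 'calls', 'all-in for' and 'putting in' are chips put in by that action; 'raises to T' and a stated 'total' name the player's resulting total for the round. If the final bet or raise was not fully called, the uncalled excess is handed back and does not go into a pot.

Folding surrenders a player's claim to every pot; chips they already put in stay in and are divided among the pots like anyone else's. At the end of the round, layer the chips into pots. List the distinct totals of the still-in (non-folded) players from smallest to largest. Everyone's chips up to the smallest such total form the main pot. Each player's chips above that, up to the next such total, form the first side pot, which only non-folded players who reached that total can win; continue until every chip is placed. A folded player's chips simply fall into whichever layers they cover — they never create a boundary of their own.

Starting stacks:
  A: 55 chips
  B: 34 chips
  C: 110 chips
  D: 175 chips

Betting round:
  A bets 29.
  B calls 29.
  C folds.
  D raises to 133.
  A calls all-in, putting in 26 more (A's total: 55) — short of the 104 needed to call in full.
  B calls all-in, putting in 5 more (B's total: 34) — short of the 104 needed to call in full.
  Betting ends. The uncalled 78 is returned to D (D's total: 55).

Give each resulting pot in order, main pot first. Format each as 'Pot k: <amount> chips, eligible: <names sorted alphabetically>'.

Pot 1: 102 chips, eligible: A, B, D
Pot 2: 42 chips, eligible: A, D

Derivation:
Contributions (after 78 returned to D): A=55, B=34, D=55
Folded: C
Pot levels (distinct totals of non-folded players): 34, 55
Layer 1-34: 34 each from A, B, D = 34*3 = 102 chips; eligible A, B, D
Layer 35-55: 21 each from A, D = 21*2 = 42 chips; eligible A, D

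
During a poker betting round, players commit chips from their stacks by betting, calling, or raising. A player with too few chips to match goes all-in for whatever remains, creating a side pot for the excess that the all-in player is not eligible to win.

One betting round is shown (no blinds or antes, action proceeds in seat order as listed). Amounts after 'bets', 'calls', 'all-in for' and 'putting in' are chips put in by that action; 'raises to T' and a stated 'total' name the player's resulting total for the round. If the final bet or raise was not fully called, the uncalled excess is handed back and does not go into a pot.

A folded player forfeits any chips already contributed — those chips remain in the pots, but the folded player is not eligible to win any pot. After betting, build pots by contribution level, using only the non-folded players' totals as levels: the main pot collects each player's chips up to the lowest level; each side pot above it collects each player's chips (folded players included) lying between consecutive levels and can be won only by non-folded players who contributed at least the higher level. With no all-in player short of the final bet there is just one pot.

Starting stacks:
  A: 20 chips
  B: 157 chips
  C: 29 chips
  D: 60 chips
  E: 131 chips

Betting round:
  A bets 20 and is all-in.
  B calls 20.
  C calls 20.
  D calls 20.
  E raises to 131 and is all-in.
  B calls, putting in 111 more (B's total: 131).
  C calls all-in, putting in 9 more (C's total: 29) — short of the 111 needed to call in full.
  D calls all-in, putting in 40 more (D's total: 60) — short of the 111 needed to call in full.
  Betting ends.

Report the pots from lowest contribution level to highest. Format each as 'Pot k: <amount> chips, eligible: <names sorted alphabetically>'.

Contributions: A=20, B=131, C=29, D=60, E=131
Pot levels (distinct totals of non-folded players): 20, 29, 60, 131
Layer 1-20: 20 each from A, B, C, D, E = 20*5 = 100 chips; eligible A, B, C, D, E
Layer 21-29: 9 each from B, C, D, E = 9*4 = 36 chips; eligible B, C, D, E
Layer 30-60: 31 each from B, D, E = 31*3 = 93 chips; eligible B, D, E
Layer 61-131: 71 each from B, E = 71*2 = 142 chips; eligible B, E

Pot 1: 100 chips, eligible: A, B, C, D, E
Pot 2: 36 chips, eligible: B, C, D, E
Pot 3: 93 chips, eligible: B, D, E
Pot 4: 142 chips, eligible: B, E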